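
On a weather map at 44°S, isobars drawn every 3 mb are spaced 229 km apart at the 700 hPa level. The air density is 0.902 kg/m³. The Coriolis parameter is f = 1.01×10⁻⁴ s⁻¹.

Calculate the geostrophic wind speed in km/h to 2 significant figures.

52 km/h

Pressure gradient: |∂P/∂n| = 300 Pa / 229000 m = 1.31×10⁻³ Pa/m
Geostrophic balance (pressure-gradient force = Coriolis force):
V_g = (1/(fρ)) |∂P/∂n| = 1.31×10⁻³ / (1.01×10⁻⁴ × 0.902) = 14.4 m/s
Converting: 14.4 m/s × 3.6 = 52 km/h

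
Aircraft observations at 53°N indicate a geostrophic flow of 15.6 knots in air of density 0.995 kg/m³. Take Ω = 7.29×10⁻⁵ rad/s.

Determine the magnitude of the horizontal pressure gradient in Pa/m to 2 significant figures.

Coriolis parameter at 53°N:
f = 2Ω sin φ = 2 × 7.29×10⁻⁵ × sin 53° = 1.16×10⁻⁴ s⁻¹
Wind speed in SI: 15.6 knots = 8.03 m/s
Geostrophic balance rearranged: |∂P/∂n| = f ρ V_g
|∂P/∂n| = 1.16×10⁻⁴ × 0.995 × 8.03 = 9.30×10⁻⁴ Pa/m

9.3×10⁻⁴ Pa/m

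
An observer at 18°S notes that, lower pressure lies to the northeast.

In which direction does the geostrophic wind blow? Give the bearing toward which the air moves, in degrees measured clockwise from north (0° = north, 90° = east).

The pressure-gradient force points toward the northeast (bearing 045°).
Geostrophic balance: in the Southern Hemisphere the Coriolis force deflects motion to the left, so the geostrophic wind blows 90° to the left of the pressure-gradient force (low pressure on the right).
Rotating 045° by 90° counterclockwise gives 315° — the wind blows toward the northwest.

315°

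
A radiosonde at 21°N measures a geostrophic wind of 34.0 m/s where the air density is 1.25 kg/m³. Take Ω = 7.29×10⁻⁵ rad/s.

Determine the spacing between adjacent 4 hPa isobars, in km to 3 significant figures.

Coriolis parameter at 21°N:
f = 2Ω sin φ = 2 × 7.29×10⁻⁵ × sin 21° = 5.23×10⁻⁵ s⁻¹
Geostrophic balance rearranged: |∂P/∂n| = f ρ V_g
|∂P/∂n| = 5.23×10⁻⁵ × 1.25 × 34.0 = 2.22×10⁻³ Pa/m
Isobar spacing: Δn = ΔP/|∂P/∂n| = 400 Pa / 2.22×10⁻³ Pa/m = 180129 m ≈ 180 km

180 km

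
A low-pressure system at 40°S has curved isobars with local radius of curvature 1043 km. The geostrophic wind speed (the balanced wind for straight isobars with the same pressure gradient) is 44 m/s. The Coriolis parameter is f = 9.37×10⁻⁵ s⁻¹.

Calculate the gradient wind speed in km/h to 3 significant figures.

Around a low, centrifugal force acts outward with Coriolis, so pressure-gradient force balances both:
(1/ρ)|∂P/∂n| = fV + V²/R  →  V² + fR·V − fR·V_g = 0
With fR = 9.37×10⁻⁵ × 1043×10³ m = 97.7 m/s:
V = [−fR + √((fR)² + 4 fR V_g)]/2 = [−97.7 + √(97.7² + 4×97.7×44)]/2 = 32.9 m/s
Subgeostrophic (V < V_g = 44 m/s), as expected around a low.
Converting: 32.9 m/s × 3.6 = 118 km/h

118 km/h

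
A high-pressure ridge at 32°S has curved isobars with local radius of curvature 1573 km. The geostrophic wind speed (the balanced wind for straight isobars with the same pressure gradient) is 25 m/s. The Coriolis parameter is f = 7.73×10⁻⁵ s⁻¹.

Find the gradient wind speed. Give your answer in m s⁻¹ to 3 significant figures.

Around a high, pressure-gradient force acts outward with centrifugal, so Coriolis balances both:
fV = (1/ρ)|∂P/∂n| + V²/R  →  V² − fR·V + fR·V_g = 0
With fR = 7.73×10⁻⁵ × 1573×10³ m = 122 m/s:
V = [fR − √((fR)² − 4 fR V_g)]/2 = [122 − √(122² − 4×122×25)]/2 = 35.2 m/s
Supergeostrophic (V > V_g = 25 m/s), as expected around a high.

35.2 m s⁻¹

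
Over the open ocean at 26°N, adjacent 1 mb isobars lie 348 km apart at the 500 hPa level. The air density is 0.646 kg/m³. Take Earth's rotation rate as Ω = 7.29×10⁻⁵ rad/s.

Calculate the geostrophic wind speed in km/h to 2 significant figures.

Coriolis parameter at 26°N:
f = 2Ω sin φ = 2 × 7.29×10⁻⁵ × sin 26° = 6.39×10⁻⁵ s⁻¹
Pressure gradient: |∂P/∂n| = 100 Pa / 348000 m = 2.87×10⁻⁴ Pa/m
Geostrophic balance (pressure-gradient force = Coriolis force):
V_g = (1/(fρ)) |∂P/∂n| = 2.87×10⁻⁴ / (6.39×10⁻⁵ × 0.646) = 6.96 m/s
Converting: 6.96 m/s × 3.6 = 25 km/h

25 km/h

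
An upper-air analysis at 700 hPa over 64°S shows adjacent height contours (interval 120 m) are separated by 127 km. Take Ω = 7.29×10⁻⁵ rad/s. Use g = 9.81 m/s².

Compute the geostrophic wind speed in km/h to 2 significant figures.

Coriolis parameter at 64°S:
f = 2Ω sin φ = 2 × 7.29×10⁻⁵ × sin 64° = 1.31×10⁻⁴ s⁻¹
Height gradient: |∂Z/∂n| = 120 m / 127000 m = 9.45×10⁻⁴
On a pressure surface, geostrophic balance gives V_g = (g/f)|∂Z/∂n|:
V_g = 9.81 × 9.45×10⁻⁴ / 1.31×10⁻⁴ = 70.7 m/s
Converting: 70.7 m/s × 3.6 = 250 km/h

250 km/h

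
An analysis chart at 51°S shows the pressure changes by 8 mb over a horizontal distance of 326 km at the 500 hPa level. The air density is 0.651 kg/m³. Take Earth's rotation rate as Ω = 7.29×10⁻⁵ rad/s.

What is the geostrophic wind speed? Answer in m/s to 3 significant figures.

Coriolis parameter at 51°S:
f = 2Ω sin φ = 2 × 7.29×10⁻⁵ × sin 51° = 1.13×10⁻⁴ s⁻¹
Pressure gradient: |∂P/∂n| = 800 Pa / 326000 m = 2.45×10⁻³ Pa/m
Geostrophic balance (pressure-gradient force = Coriolis force):
V_g = (1/(fρ)) |∂P/∂n| = 2.45×10⁻³ / (1.13×10⁻⁴ × 0.651) = 33.3 m/s

33.3 m/s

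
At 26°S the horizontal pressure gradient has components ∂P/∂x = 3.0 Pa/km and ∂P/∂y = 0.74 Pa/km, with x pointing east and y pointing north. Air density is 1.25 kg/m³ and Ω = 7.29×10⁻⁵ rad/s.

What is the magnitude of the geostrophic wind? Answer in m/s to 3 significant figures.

38.7 m/s

Coriolis parameter at 26°S:
f = 2Ω sin φ = 2 × 7.29×10⁻⁵ × sin 26° = 6.39×10⁻⁵ s⁻¹
In the Southern Hemisphere f is negative: f = −6.39×10⁻⁵ s⁻¹.
Component geostrophic relations (x east, y north):
u_g = −(1/(fρ)) ∂P/∂y,  v_g = (1/(fρ)) ∂P/∂x
u_g = −(0.74×10⁻³)/(−6.39×10⁻⁵ × 1.25) = 9.26 m/s;  v_g = (3.0×10⁻³)/(−6.39×10⁻⁵ × 1.25) = −37.6 m/s
|V_g| = √(u_g² + v_g²) = 38.7 m/s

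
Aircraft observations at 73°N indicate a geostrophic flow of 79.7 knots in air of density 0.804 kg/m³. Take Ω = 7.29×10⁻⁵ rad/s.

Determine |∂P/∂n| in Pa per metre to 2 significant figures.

Coriolis parameter at 73°N:
f = 2Ω sin φ = 2 × 7.29×10⁻⁵ × sin 73° = 1.39×10⁻⁴ s⁻¹
Wind speed in SI: 79.7 knots = 41.0 m/s
Geostrophic balance rearranged: |∂P/∂n| = f ρ V_g
|∂P/∂n| = 1.39×10⁻⁴ × 0.804 × 41.0 = 4.60×10⁻³ Pa/m

4.6×10⁻³ Pa/m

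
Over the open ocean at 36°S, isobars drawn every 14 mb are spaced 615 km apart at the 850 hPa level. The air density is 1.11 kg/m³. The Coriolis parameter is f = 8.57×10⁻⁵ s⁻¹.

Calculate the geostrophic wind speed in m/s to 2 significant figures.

24 m/s

Pressure gradient: |∂P/∂n| = 1400 Pa / 615000 m = 2.28×10⁻³ Pa/m
Geostrophic balance (pressure-gradient force = Coriolis force):
V_g = (1/(fρ)) |∂P/∂n| = 2.28×10⁻³ / (8.57×10⁻⁵ × 1.11) = 23.9 m/s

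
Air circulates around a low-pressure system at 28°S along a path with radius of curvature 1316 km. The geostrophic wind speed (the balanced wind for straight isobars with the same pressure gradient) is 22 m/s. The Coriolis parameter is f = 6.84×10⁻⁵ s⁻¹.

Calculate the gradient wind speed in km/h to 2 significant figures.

Around a low, centrifugal force acts outward with Coriolis, so pressure-gradient force balances both:
(1/ρ)|∂P/∂n| = fV + V²/R  →  V² + fR·V − fR·V_g = 0
With fR = 6.84×10⁻⁵ × 1316×10³ m = 90.0 m/s:
V = [−fR + √((fR)² + 4 fR V_g)]/2 = [−90.0 + √(90.0² + 4×90.0×22)]/2 = 18.3 m/s
Subgeostrophic (V < V_g = 22 m/s), as expected around a low.
Converting: 18.3 m/s × 3.6 = 66 km/h

66 km/h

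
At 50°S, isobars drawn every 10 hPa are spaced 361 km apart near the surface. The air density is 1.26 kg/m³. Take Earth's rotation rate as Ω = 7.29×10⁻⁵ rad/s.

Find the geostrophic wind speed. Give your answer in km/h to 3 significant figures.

Coriolis parameter at 50°S:
f = 2Ω sin φ = 2 × 7.29×10⁻⁵ × sin 50° = 1.12×10⁻⁴ s⁻¹
Pressure gradient: |∂P/∂n| = 1000 Pa / 361000 m = 2.77×10⁻³ Pa/m
Geostrophic balance (pressure-gradient force = Coriolis force):
V_g = (1/(fρ)) |∂P/∂n| = 2.77×10⁻³ / (1.12×10⁻⁴ × 1.26) = 19.7 m/s
Converting: 19.7 m/s × 3.6 = 70.9 km/h

70.9 km/h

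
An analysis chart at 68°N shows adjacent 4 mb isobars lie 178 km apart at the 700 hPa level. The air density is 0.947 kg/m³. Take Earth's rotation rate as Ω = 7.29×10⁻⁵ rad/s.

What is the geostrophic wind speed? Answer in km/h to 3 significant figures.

63.2 km/h

Coriolis parameter at 68°N:
f = 2Ω sin φ = 2 × 7.29×10⁻⁵ × sin 68° = 1.35×10⁻⁴ s⁻¹
Pressure gradient: |∂P/∂n| = 400 Pa / 178000 m = 2.25×10⁻³ Pa/m
Geostrophic balance (pressure-gradient force = Coriolis force):
V_g = (1/(fρ)) |∂P/∂n| = 2.25×10⁻³ / (1.35×10⁻⁴ × 0.947) = 17.6 m/s
Converting: 17.6 m/s × 3.6 = 63.2 km/h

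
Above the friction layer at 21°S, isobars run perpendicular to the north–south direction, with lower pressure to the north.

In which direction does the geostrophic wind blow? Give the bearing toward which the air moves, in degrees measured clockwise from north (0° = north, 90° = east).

The pressure-gradient force points toward the north (bearing 000°).
Geostrophic balance: in the Southern Hemisphere the Coriolis force deflects motion to the left, so the geostrophic wind blows 90° to the left of the pressure-gradient force (low pressure on the right).
Rotating 000° by 90° counterclockwise gives 270° — the wind blows toward the west.

270°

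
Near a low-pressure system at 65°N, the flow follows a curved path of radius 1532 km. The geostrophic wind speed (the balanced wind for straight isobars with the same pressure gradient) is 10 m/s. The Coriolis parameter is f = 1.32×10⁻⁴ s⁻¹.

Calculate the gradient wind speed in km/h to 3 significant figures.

Around a low, centrifugal force acts outward with Coriolis, so pressure-gradient force balances both:
(1/ρ)|∂P/∂n| = fV + V²/R  →  V² + fR·V − fR·V_g = 0
With fR = 1.32×10⁻⁴ × 1532×10³ m = 202 m/s:
V = [−fR + √((fR)² + 4 fR V_g)]/2 = [−202 + √(202² + 4×202×10)]/2 = 9.55 m/s
Subgeostrophic (V < V_g = 10 m/s), as expected around a low.
Converting: 9.55 m/s × 3.6 = 34.4 km/h

34.4 km/h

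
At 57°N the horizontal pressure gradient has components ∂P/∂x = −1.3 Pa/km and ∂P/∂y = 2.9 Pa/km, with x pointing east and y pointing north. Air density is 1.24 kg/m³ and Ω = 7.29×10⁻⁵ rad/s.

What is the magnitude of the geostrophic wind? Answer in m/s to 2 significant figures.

21 m/s

Coriolis parameter at 57°N:
f = 2Ω sin φ = 2 × 7.29×10⁻⁵ × sin 57° = 1.22×10⁻⁴ s⁻¹
Component geostrophic relations (x east, y north):
u_g = −(1/(fρ)) ∂P/∂y,  v_g = (1/(fρ)) ∂P/∂x
u_g = −(2.9×10⁻³)/(1.22×10⁻⁴ × 1.24) = −19.1 m/s;  v_g = (−1.3×10⁻³)/(1.22×10⁻⁴ × 1.24) = −8.57 m/s
|V_g| = √(u_g² + v_g²) = 21.0 m/s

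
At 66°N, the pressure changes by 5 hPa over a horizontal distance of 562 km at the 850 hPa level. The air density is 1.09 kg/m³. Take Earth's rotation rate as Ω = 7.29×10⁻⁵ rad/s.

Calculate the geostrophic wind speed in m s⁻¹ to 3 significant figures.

Coriolis parameter at 66°N:
f = 2Ω sin φ = 2 × 7.29×10⁻⁵ × sin 66° = 1.33×10⁻⁴ s⁻¹
Pressure gradient: |∂P/∂n| = 500 Pa / 562000 m = 8.90×10⁻⁴ Pa/m
Geostrophic balance (pressure-gradient force = Coriolis force):
V_g = (1/(fρ)) |∂P/∂n| = 8.90×10⁻⁴ / (1.33×10⁻⁴ × 1.09) = 6.13 m/s

6.13 m s⁻¹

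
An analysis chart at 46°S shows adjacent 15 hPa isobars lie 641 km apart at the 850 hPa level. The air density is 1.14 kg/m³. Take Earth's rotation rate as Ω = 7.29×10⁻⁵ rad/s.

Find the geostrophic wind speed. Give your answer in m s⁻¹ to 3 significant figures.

Coriolis parameter at 46°S:
f = 2Ω sin φ = 2 × 7.29×10⁻⁵ × sin 46° = 1.05×10⁻⁴ s⁻¹
Pressure gradient: |∂P/∂n| = 1500 Pa / 641000 m = 2.34×10⁻³ Pa/m
Geostrophic balance (pressure-gradient force = Coriolis force):
V_g = (1/(fρ)) |∂P/∂n| = 2.34×10⁻³ / (1.05×10⁻⁴ × 1.14) = 19.6 m/s

19.6 m s⁻¹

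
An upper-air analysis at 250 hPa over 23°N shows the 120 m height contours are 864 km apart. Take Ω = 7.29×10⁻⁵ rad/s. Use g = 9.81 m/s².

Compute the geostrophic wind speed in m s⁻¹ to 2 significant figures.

24 m s⁻¹

Coriolis parameter at 23°N:
f = 2Ω sin φ = 2 × 7.29×10⁻⁵ × sin 23° = 5.70×10⁻⁵ s⁻¹
Height gradient: |∂Z/∂n| = 120 m / 864000 m = 1.39×10⁻⁴
On a pressure surface, geostrophic balance gives V_g = (g/f)|∂Z/∂n|:
V_g = 9.81 × 1.39×10⁻⁴ / 5.70×10⁻⁵ = 23.9 m/s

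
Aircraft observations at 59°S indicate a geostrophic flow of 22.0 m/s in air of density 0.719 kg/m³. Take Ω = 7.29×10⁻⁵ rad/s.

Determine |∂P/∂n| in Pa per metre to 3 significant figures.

1.98×10⁻³ Pa/m

Coriolis parameter at 59°S:
f = 2Ω sin φ = 2 × 7.29×10⁻⁵ × sin 59° = 1.25×10⁻⁴ s⁻¹
Geostrophic balance rearranged: |∂P/∂n| = f ρ V_g
|∂P/∂n| = 1.25×10⁻⁴ × 0.719 × 22.0 = 1.98×10⁻³ Pa/m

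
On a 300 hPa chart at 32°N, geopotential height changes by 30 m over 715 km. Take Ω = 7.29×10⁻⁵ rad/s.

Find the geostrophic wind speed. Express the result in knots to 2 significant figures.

Coriolis parameter at 32°N:
f = 2Ω sin φ = 2 × 7.29×10⁻⁵ × sin 32° = 7.73×10⁻⁵ s⁻¹
Height gradient: |∂Z/∂n| = 30 m / 715000 m = 4.20×10⁻⁵
On a pressure surface, geostrophic balance gives V_g = (g/f)|∂Z/∂n|:
V_g = 9.81 × 4.20×10⁻⁵ / 7.73×10⁻⁵ = 5.33 m/s
Converting: 5.33 m/s × 1.944 = 10 knots

10 knots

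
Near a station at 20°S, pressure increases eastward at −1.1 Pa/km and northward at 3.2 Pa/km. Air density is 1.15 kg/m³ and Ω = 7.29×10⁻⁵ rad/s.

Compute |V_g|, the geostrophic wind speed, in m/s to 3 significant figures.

59.0 m/s

Coriolis parameter at 20°S:
f = 2Ω sin φ = 2 × 7.29×10⁻⁵ × sin 20° = 4.99×10⁻⁵ s⁻¹
In the Southern Hemisphere f is negative: f = −4.99×10⁻⁵ s⁻¹.
Component geostrophic relations (x east, y north):
u_g = −(1/(fρ)) ∂P/∂y,  v_g = (1/(fρ)) ∂P/∂x
u_g = −(3.2×10⁻³)/(−4.99×10⁻⁵ × 1.15) = 55.8 m/s;  v_g = (−1.1×10⁻³)/(−4.99×10⁻⁵ × 1.15) = 19.2 m/s
|V_g| = √(u_g² + v_g²) = 59.0 m/s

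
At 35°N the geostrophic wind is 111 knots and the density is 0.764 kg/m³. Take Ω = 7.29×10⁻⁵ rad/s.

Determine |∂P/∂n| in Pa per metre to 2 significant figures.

3.6×10⁻³ Pa/m

Coriolis parameter at 35°N:
f = 2Ω sin φ = 2 × 7.29×10⁻⁵ × sin 35° = 8.36×10⁻⁵ s⁻¹
Wind speed in SI: 111 knots = 57.1 m/s
Geostrophic balance rearranged: |∂P/∂n| = f ρ V_g
|∂P/∂n| = 8.36×10⁻⁵ × 0.764 × 57.1 = 3.65×10⁻³ Pa/m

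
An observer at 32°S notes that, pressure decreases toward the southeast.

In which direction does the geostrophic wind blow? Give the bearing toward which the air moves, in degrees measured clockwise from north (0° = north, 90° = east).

045°

The pressure-gradient force points toward the southeast (bearing 135°).
Geostrophic balance: in the Southern Hemisphere the Coriolis force deflects motion to the left, so the geostrophic wind blows 90° to the left of the pressure-gradient force (low pressure on the right).
Rotating 135° by 90° counterclockwise gives 045° — the wind blows toward the northeast.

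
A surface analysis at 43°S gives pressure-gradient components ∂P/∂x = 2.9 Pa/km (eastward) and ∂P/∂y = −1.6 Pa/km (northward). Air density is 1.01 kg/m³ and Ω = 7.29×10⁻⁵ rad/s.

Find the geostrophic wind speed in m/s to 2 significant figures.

33 m/s

Coriolis parameter at 43°S:
f = 2Ω sin φ = 2 × 7.29×10⁻⁵ × sin 43° = 9.94×10⁻⁵ s⁻¹
In the Southern Hemisphere f is negative: f = −9.94×10⁻⁵ s⁻¹.
Component geostrophic relations (x east, y north):
u_g = −(1/(fρ)) ∂P/∂y,  v_g = (1/(fρ)) ∂P/∂x
u_g = −(−1.6×10⁻³)/(−9.94×10⁻⁵ × 1.01) = −15.9 m/s;  v_g = (2.9×10⁻³)/(−9.94×10⁻⁵ × 1.01) = −28.9 m/s
|V_g| = √(u_g² + v_g²) = 33.0 m/s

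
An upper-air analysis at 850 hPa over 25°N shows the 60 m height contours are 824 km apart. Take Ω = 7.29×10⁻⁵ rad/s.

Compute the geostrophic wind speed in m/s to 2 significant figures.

Coriolis parameter at 25°N:
f = 2Ω sin φ = 2 × 7.29×10⁻⁵ × sin 25° = 6.16×10⁻⁵ s⁻¹
Height gradient: |∂Z/∂n| = 60 m / 824000 m = 7.28×10⁻⁵
On a pressure surface, geostrophic balance gives V_g = (g/f)|∂Z/∂n|:
V_g = 9.81 × 7.28×10⁻⁵ / 6.16×10⁻⁵ = 11.6 m/s

12 m/s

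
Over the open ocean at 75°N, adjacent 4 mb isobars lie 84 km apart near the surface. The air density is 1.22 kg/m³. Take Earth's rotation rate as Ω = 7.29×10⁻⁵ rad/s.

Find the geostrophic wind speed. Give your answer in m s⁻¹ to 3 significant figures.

27.7 m s⁻¹

Coriolis parameter at 75°N:
f = 2Ω sin φ = 2 × 7.29×10⁻⁵ × sin 75° = 1.41×10⁻⁴ s⁻¹
Pressure gradient: |∂P/∂n| = 400 Pa / 84000 m = 4.76×10⁻³ Pa/m
Geostrophic balance (pressure-gradient force = Coriolis force):
V_g = (1/(fρ)) |∂P/∂n| = 4.76×10⁻³ / (1.41×10⁻⁴ × 1.22) = 27.7 m/s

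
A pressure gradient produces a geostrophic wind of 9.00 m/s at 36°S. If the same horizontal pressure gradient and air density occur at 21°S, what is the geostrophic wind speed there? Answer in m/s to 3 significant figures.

14.8 m/s

With the same pressure gradient and density, V_g ∝ 1/f ∝ 1/sin φ.
V₂ = V₁ · sin φ₁ / sin φ₂ = 9.00 × sin 36° / sin 21°
V₂ = 9.00 × 0.5878/0.3584 = 14.8 m/s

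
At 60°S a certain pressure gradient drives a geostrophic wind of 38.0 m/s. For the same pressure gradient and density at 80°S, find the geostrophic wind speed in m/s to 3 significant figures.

33.4 m/s

With the same pressure gradient and density, V_g ∝ 1/f ∝ 1/sin φ.
V₂ = V₁ · sin φ₁ / sin φ₂ = 38.0 × sin 60° / sin 80°
V₂ = 38.0 × 0.8660/0.9848 = 33.4 m/s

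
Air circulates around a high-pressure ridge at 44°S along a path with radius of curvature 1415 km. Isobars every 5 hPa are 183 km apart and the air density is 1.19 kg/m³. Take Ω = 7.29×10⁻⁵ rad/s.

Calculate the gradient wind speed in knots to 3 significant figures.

54.9 knots

Coriolis parameter at 44°S:
f = 2Ω sin φ = 2 × 7.29×10⁻⁵ × sin 44° = 1.01×10⁻⁴ s⁻¹
Pressure gradient: |∂P/∂n| = 500 Pa / 183000 m = 2.73×10⁻³ Pa/m
Geostrophic speed: V_g = |∂P/∂n|/(fρ) = 2.73×10⁻³/(1.01×10⁻⁴ × 1.19) = 22.7 m/s
Around a high, pressure-gradient force acts outward with centrifugal, so Coriolis balances both:
fV = (1/ρ)|∂P/∂n| + V²/R  →  V² − fR·V + fR·V_g = 0
With fR = 1.01×10⁻⁴ × 1415×10³ m = 143 m/s:
V = [fR − √((fR)² − 4 fR V_g)]/2 = [143 − √(143² − 4×143×22.7)]/2 = 28.2 m/s
Supergeostrophic (V > V_g = 22.7 m/s), as expected around a high.
Converting: 28.2 m/s × 1.944 = 54.9 knots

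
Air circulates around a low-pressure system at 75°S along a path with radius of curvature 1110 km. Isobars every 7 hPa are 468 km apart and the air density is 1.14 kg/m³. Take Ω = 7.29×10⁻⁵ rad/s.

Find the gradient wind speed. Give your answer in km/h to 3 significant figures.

Coriolis parameter at 75°S:
f = 2Ω sin φ = 2 × 7.29×10⁻⁵ × sin 75° = 1.41×10⁻⁴ s⁻¹
Pressure gradient: |∂P/∂n| = 700 Pa / 468000 m = 1.50×10⁻³ Pa/m
Geostrophic speed: V_g = |∂P/∂n|/(fρ) = 1.50×10⁻³/(1.41×10⁻⁴ × 1.14) = 9.32 m/s
Around a low, centrifugal force acts outward with Coriolis, so pressure-gradient force balances both:
(1/ρ)|∂P/∂n| = fV + V²/R  →  V² + fR·V − fR·V_g = 0
With fR = 1.41×10⁻⁴ × 1110×10³ m = 156 m/s:
V = [−fR + √((fR)² + 4 fR V_g)]/2 = [−156 + √(156² + 4×156×9.32)]/2 = 8.82 m/s
Subgeostrophic (V < V_g = 9.32 m/s), as expected around a low.
Converting: 8.82 m/s × 3.6 = 31.7 km/h

31.7 km/h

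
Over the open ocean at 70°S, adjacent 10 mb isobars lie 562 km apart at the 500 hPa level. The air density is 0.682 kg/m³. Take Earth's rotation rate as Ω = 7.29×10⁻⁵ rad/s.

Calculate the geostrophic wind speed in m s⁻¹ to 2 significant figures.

19 m s⁻¹

Coriolis parameter at 70°S:
f = 2Ω sin φ = 2 × 7.29×10⁻⁵ × sin 70° = 1.37×10⁻⁴ s⁻¹
Pressure gradient: |∂P/∂n| = 1000 Pa / 562000 m = 1.78×10⁻³ Pa/m
Geostrophic balance (pressure-gradient force = Coriolis force):
V_g = (1/(fρ)) |∂P/∂n| = 1.78×10⁻³ / (1.37×10⁻⁴ × 0.682) = 19.0 m/s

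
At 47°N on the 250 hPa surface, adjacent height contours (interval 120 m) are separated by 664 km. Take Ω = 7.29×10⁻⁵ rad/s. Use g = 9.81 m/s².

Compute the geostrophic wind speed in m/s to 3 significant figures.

16.6 m/s

Coriolis parameter at 47°N:
f = 2Ω sin φ = 2 × 7.29×10⁻⁵ × sin 47° = 1.07×10⁻⁴ s⁻¹
Height gradient: |∂Z/∂n| = 120 m / 664000 m = 1.81×10⁻⁴
On a pressure surface, geostrophic balance gives V_g = (g/f)|∂Z/∂n|:
V_g = 9.81 × 1.81×10⁻⁴ / 1.07×10⁻⁴ = 16.6 m/s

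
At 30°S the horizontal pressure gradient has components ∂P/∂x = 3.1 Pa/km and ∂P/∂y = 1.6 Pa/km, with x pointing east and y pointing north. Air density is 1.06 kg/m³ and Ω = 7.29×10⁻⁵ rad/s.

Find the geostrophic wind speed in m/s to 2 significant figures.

Coriolis parameter at 30°S:
f = 2Ω sin φ = 2 × 7.29×10⁻⁵ × sin 30° = 7.29×10⁻⁵ s⁻¹
In the Southern Hemisphere f is negative: f = −7.29×10⁻⁵ s⁻¹.
Component geostrophic relations (x east, y north):
u_g = −(1/(fρ)) ∂P/∂y,  v_g = (1/(fρ)) ∂P/∂x
u_g = −(1.6×10⁻³)/(−7.29×10⁻⁵ × 1.06) = 20.7 m/s;  v_g = (3.1×10⁻³)/(−7.29×10⁻⁵ × 1.06) = −40.1 m/s
|V_g| = √(u_g² + v_g²) = 45.1 m/s

45 m/s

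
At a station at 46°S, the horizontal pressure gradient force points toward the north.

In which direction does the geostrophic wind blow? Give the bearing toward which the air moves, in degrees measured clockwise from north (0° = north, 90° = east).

270°

The pressure-gradient force points toward the north (bearing 000°).
Geostrophic balance: in the Southern Hemisphere the Coriolis force deflects motion to the left, so the geostrophic wind blows 90° to the left of the pressure-gradient force (low pressure on the right).
Rotating 000° by 90° counterclockwise gives 270° — the wind blows toward the west.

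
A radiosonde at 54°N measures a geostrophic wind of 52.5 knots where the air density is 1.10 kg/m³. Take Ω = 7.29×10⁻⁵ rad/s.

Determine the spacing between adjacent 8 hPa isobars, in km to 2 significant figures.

230 km

Coriolis parameter at 54°N:
f = 2Ω sin φ = 2 × 7.29×10⁻⁵ × sin 54° = 1.18×10⁻⁴ s⁻¹
Wind speed in SI: 52.5 knots = 27.0 m/s
Geostrophic balance rearranged: |∂P/∂n| = f ρ V_g
|∂P/∂n| = 1.18×10⁻⁴ × 1.10 × 27.0 = 3.50×10⁻³ Pa/m
Isobar spacing: Δn = ΔP/|∂P/∂n| = 800 Pa / 3.50×10⁻³ Pa/m = 228289 m ≈ 230 km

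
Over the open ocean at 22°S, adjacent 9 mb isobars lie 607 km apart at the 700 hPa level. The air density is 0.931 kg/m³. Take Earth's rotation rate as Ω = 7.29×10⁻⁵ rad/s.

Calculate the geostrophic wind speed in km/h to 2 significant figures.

100 km/h

Coriolis parameter at 22°S:
f = 2Ω sin φ = 2 × 7.29×10⁻⁵ × sin 22° = 5.46×10⁻⁵ s⁻¹
Pressure gradient: |∂P/∂n| = 900 Pa / 607000 m = 1.48×10⁻³ Pa/m
Geostrophic balance (pressure-gradient force = Coriolis force):
V_g = (1/(fρ)) |∂P/∂n| = 1.48×10⁻³ / (5.46×10⁻⁵ × 0.931) = 29.2 m/s
Converting: 29.2 m/s × 3.6 = 100 km/h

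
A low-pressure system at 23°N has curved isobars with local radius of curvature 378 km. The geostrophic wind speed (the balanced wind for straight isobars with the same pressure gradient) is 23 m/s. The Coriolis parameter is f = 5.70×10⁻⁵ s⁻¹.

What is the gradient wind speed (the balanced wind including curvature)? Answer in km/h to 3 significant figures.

Around a low, centrifugal force acts outward with Coriolis, so pressure-gradient force balances both:
(1/ρ)|∂P/∂n| = fV + V²/R  →  V² + fR·V − fR·V_g = 0
With fR = 5.70×10⁻⁵ × 378×10³ m = 21.5 m/s:
V = [−fR + √((fR)² + 4 fR V_g)]/2 = [−21.5 + √(21.5² + 4×21.5×23)]/2 = 14 m/s
Subgeostrophic (V < V_g = 23 m/s), as expected around a low.
Converting: 14 m/s × 3.6 = 50.2 km/h

50.2 km/h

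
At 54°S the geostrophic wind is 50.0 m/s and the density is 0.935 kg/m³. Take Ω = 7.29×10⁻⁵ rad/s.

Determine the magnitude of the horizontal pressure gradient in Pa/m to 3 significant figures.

Coriolis parameter at 54°S:
f = 2Ω sin φ = 2 × 7.29×10⁻⁵ × sin 54° = 1.18×10⁻⁴ s⁻¹
Geostrophic balance rearranged: |∂P/∂n| = f ρ V_g
|∂P/∂n| = 1.18×10⁻⁴ × 0.935 × 50.0 = 5.51×10⁻³ Pa/m

5.51×10⁻³ Pa/m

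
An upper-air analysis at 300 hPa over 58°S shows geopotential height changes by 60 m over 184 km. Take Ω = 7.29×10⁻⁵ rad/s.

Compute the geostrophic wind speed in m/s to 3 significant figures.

25.9 m/s

Coriolis parameter at 58°S:
f = 2Ω sin φ = 2 × 7.29×10⁻⁵ × sin 58° = 1.24×10⁻⁴ s⁻¹
Height gradient: |∂Z/∂n| = 60 m / 184000 m = 3.26×10⁻⁴
On a pressure surface, geostrophic balance gives V_g = (g/f)|∂Z/∂n|:
V_g = 9.81 × 3.26×10⁻⁴ / 1.24×10⁻⁴ = 25.9 m/s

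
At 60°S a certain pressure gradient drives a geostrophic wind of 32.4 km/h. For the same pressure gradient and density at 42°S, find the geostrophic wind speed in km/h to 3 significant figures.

41.9 km/h

With the same pressure gradient and density, V_g ∝ 1/f ∝ 1/sin φ.
V₂ = V₁ · sin φ₁ / sin φ₂ = 32.4 × sin 60° / sin 42°
V₂ = 32.4 × 0.8660/0.6691 = 41.9 km/h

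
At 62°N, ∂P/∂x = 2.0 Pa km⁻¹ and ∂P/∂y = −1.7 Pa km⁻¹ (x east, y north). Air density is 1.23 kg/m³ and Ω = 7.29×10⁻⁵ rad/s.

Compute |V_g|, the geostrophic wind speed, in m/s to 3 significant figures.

Coriolis parameter at 62°N:
f = 2Ω sin φ = 2 × 7.29×10⁻⁵ × sin 62° = 1.29×10⁻⁴ s⁻¹
Component geostrophic relations (x east, y north):
u_g = −(1/(fρ)) ∂P/∂y,  v_g = (1/(fρ)) ∂P/∂x
u_g = −(−1.7×10⁻³)/(1.29×10⁻⁴ × 1.23) = 10.7 m/s;  v_g = (2.0×10⁻³)/(1.29×10⁻⁴ × 1.23) = 12.6 m/s
|V_g| = √(u_g² + v_g²) = 16.6 m/s

16.6 m/s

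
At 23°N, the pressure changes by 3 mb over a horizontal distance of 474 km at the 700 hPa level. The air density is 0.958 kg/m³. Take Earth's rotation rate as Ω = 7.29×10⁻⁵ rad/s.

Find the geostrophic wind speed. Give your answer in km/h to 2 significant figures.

42 km/h

Coriolis parameter at 23°N:
f = 2Ω sin φ = 2 × 7.29×10⁻⁵ × sin 23° = 5.70×10⁻⁵ s⁻¹
Pressure gradient: |∂P/∂n| = 300 Pa / 474000 m = 6.33×10⁻⁴ Pa/m
Geostrophic balance (pressure-gradient force = Coriolis force):
V_g = (1/(fρ)) |∂P/∂n| = 6.33×10⁻⁴ / (5.70×10⁻⁵ × 0.958) = 11.6 m/s
Converting: 11.6 m/s × 3.6 = 42 km/h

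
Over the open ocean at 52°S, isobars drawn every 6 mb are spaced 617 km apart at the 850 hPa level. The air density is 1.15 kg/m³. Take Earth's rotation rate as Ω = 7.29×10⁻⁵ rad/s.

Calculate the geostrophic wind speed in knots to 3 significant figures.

14.3 knots

Coriolis parameter at 52°S:
f = 2Ω sin φ = 2 × 7.29×10⁻⁵ × sin 52° = 1.15×10⁻⁴ s⁻¹
Pressure gradient: |∂P/∂n| = 600 Pa / 617000 m = 9.72×10⁻⁴ Pa/m
Geostrophic balance (pressure-gradient force = Coriolis force):
V_g = (1/(fρ)) |∂P/∂n| = 9.72×10⁻⁴ / (1.15×10⁻⁴ × 1.15) = 7.36 m/s
Converting: 7.36 m/s × 1.944 = 14.3 knots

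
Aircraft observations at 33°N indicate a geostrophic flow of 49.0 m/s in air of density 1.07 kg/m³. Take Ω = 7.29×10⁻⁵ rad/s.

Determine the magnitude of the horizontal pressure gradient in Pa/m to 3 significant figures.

4.16×10⁻³ Pa/m

Coriolis parameter at 33°N:
f = 2Ω sin φ = 2 × 7.29×10⁻⁵ × sin 33° = 7.94×10⁻⁵ s⁻¹
Geostrophic balance rearranged: |∂P/∂n| = f ρ V_g
|∂P/∂n| = 7.94×10⁻⁵ × 1.07 × 49.0 = 4.16×10⁻³ Pa/m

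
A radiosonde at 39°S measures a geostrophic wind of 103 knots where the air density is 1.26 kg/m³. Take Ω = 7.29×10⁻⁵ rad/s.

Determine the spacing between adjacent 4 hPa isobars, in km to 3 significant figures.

65.3 km

Coriolis parameter at 39°S:
f = 2Ω sin φ = 2 × 7.29×10⁻⁵ × sin 39° = 9.18×10⁻⁵ s⁻¹
Wind speed in SI: 103 knots = 53.0 m/s
Geostrophic balance rearranged: |∂P/∂n| = f ρ V_g
|∂P/∂n| = 9.18×10⁻⁵ × 1.26 × 53.0 = 6.13×10⁻³ Pa/m
Isobar spacing: Δn = ΔP/|∂P/∂n| = 400 Pa / 6.13×10⁻³ Pa/m = 65296 m ≈ 65.3 km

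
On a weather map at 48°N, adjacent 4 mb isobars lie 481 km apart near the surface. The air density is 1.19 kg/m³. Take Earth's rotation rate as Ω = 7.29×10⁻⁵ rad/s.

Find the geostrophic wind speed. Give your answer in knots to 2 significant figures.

13 knots

Coriolis parameter at 48°N:
f = 2Ω sin φ = 2 × 7.29×10⁻⁵ × sin 48° = 1.08×10⁻⁴ s⁻¹
Pressure gradient: |∂P/∂n| = 400 Pa / 481000 m = 8.32×10⁻⁴ Pa/m
Geostrophic balance (pressure-gradient force = Coriolis force):
V_g = (1/(fρ)) |∂P/∂n| = 8.32×10⁻⁴ / (1.08×10⁻⁴ × 1.19) = 6.45 m/s
Converting: 6.45 m/s × 1.944 = 13 knots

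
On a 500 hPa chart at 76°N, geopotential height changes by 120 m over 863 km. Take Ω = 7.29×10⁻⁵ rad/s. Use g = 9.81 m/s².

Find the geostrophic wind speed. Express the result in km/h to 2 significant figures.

Coriolis parameter at 76°N:
f = 2Ω sin φ = 2 × 7.29×10⁻⁵ × sin 76° = 1.41×10⁻⁴ s⁻¹
Height gradient: |∂Z/∂n| = 120 m / 863000 m = 1.39×10⁻⁴
On a pressure surface, geostrophic balance gives V_g = (g/f)|∂Z/∂n|:
V_g = 9.81 × 1.39×10⁻⁴ / 1.41×10⁻⁴ = 9.64 m/s
Converting: 9.64 m/s × 3.6 = 35 km/h

35 km/h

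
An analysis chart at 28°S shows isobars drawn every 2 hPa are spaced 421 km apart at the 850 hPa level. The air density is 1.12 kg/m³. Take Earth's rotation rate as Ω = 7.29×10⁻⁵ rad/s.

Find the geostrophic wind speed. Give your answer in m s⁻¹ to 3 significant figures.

Coriolis parameter at 28°S:
f = 2Ω sin φ = 2 × 7.29×10⁻⁵ × sin 28° = 6.84×10⁻⁵ s⁻¹
Pressure gradient: |∂P/∂n| = 200 Pa / 421000 m = 4.75×10⁻⁴ Pa/m
Geostrophic balance (pressure-gradient force = Coriolis force):
V_g = (1/(fρ)) |∂P/∂n| = 4.75×10⁻⁴ / (6.84×10⁻⁵ × 1.12) = 6.20 m/s

6.20 m s⁻¹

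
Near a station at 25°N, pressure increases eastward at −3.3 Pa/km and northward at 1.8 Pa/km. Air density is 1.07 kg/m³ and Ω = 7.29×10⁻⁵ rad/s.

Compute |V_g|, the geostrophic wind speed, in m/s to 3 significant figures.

57.0 m/s

Coriolis parameter at 25°N:
f = 2Ω sin φ = 2 × 7.29×10⁻⁵ × sin 25° = 6.16×10⁻⁵ s⁻¹
Component geostrophic relations (x east, y north):
u_g = −(1/(fρ)) ∂P/∂y,  v_g = (1/(fρ)) ∂P/∂x
u_g = −(1.8×10⁻³)/(6.16×10⁻⁵ × 1.07) = −27.3 m/s;  v_g = (−3.3×10⁻³)/(6.16×10⁻⁵ × 1.07) = −50.1 m/s
|V_g| = √(u_g² + v_g²) = 57.0 m/s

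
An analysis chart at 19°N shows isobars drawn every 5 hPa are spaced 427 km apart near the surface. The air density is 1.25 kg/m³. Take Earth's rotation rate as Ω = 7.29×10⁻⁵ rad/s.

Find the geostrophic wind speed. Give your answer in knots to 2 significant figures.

Coriolis parameter at 19°N:
f = 2Ω sin φ = 2 × 7.29×10⁻⁵ × sin 19° = 4.75×10⁻⁵ s⁻¹
Pressure gradient: |∂P/∂n| = 500 Pa / 427000 m = 1.17×10⁻³ Pa/m
Geostrophic balance (pressure-gradient force = Coriolis force):
V_g = (1/(fρ)) |∂P/∂n| = 1.17×10⁻³ / (4.75×10⁻⁵ × 1.25) = 19.7 m/s
Converting: 19.7 m/s × 1.944 = 38 knots

38 knots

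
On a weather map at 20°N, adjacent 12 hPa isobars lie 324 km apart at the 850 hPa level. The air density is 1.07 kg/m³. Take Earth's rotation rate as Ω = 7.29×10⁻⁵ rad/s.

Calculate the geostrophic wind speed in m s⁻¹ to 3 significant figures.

Coriolis parameter at 20°N:
f = 2Ω sin φ = 2 × 7.29×10⁻⁵ × sin 20° = 4.99×10⁻⁵ s⁻¹
Pressure gradient: |∂P/∂n| = 1200 Pa / 324000 m = 3.70×10⁻³ Pa/m
Geostrophic balance (pressure-gradient force = Coriolis force):
V_g = (1/(fρ)) |∂P/∂n| = 3.70×10⁻³ / (4.99×10⁻⁵ × 1.07) = 69.4 m/s

69.4 m s⁻¹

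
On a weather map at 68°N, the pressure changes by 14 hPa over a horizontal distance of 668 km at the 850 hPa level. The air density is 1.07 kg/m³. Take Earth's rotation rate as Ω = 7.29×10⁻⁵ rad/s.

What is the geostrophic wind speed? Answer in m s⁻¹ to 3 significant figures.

14.5 m s⁻¹

Coriolis parameter at 68°N:
f = 2Ω sin φ = 2 × 7.29×10⁻⁵ × sin 68° = 1.35×10⁻⁴ s⁻¹
Pressure gradient: |∂P/∂n| = 1400 Pa / 668000 m = 2.10×10⁻³ Pa/m
Geostrophic balance (pressure-gradient force = Coriolis force):
V_g = (1/(fρ)) |∂P/∂n| = 2.10×10⁻³ / (1.35×10⁻⁴ × 1.07) = 14.5 m/s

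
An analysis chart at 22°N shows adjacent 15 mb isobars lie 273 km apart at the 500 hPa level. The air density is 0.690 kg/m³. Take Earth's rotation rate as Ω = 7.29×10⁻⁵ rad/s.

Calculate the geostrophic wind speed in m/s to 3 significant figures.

Coriolis parameter at 22°N:
f = 2Ω sin φ = 2 × 7.29×10⁻⁵ × sin 22° = 5.46×10⁻⁵ s⁻¹
Pressure gradient: |∂P/∂n| = 1500 Pa / 273000 m = 5.49×10⁻³ Pa/m
Geostrophic balance (pressure-gradient force = Coriolis force):
V_g = (1/(fρ)) |∂P/∂n| = 5.49×10⁻³ / (5.46×10⁻⁵ × 0.690) = 146 m/s

146 m/s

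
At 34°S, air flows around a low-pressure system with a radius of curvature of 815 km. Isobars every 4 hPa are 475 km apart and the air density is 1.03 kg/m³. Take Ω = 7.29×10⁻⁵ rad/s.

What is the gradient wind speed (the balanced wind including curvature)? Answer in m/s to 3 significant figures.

Coriolis parameter at 34°S:
f = 2Ω sin φ = 2 × 7.29×10⁻⁵ × sin 34° = 8.15×10⁻⁵ s⁻¹
Pressure gradient: |∂P/∂n| = 400 Pa / 475000 m = 8.42×10⁻⁴ Pa/m
Geostrophic speed: V_g = |∂P/∂n|/(fρ) = 8.42×10⁻⁴/(8.15×10⁻⁵ × 1.03) = 10.0 m/s
Around a low, centrifugal force acts outward with Coriolis, so pressure-gradient force balances both:
(1/ρ)|∂P/∂n| = fV + V²/R  →  V² + fR·V − fR·V_g = 0
With fR = 8.15×10⁻⁵ × 815×10³ m = 66.4 m/s:
V = [−fR + √((fR)² + 4 fR V_g)]/2 = [−66.4 + √(66.4² + 4×66.4×10)]/2 = 8.85 m/s
Subgeostrophic (V < V_g = 10 m/s), as expected around a low.

8.85 m/s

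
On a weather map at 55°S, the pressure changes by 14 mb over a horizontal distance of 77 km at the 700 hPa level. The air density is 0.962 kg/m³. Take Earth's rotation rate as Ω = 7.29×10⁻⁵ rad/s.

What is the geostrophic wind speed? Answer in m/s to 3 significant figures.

Coriolis parameter at 55°S:
f = 2Ω sin φ = 2 × 7.29×10⁻⁵ × sin 55° = 1.19×10⁻⁴ s⁻¹
Pressure gradient: |∂P/∂n| = 1400 Pa / 77000 m = 1.82×10⁻² Pa/m
Geostrophic balance (pressure-gradient force = Coriolis force):
V_g = (1/(fρ)) |∂P/∂n| = 1.82×10⁻² / (1.19×10⁻⁴ × 0.962) = 158 m/s

158 m/s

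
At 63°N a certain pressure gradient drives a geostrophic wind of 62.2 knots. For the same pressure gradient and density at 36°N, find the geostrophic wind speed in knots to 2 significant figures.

With the same pressure gradient and density, V_g ∝ 1/f ∝ 1/sin φ.
V₂ = V₁ · sin φ₁ / sin φ₂ = 62.2 × sin 63° / sin 36°
V₂ = 62.2 × 0.8910/0.5878 = 94 knots

94 knots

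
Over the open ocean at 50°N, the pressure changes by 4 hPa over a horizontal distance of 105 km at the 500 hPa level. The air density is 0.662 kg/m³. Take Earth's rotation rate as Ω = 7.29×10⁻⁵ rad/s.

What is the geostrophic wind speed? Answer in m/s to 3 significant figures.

51.5 m/s

Coriolis parameter at 50°N:
f = 2Ω sin φ = 2 × 7.29×10⁻⁵ × sin 50° = 1.12×10⁻⁴ s⁻¹
Pressure gradient: |∂P/∂n| = 400 Pa / 105000 m = 3.81×10⁻³ Pa/m
Geostrophic balance (pressure-gradient force = Coriolis force):
V_g = (1/(fρ)) |∂P/∂n| = 3.81×10⁻³ / (1.12×10⁻⁴ × 0.662) = 51.5 m/s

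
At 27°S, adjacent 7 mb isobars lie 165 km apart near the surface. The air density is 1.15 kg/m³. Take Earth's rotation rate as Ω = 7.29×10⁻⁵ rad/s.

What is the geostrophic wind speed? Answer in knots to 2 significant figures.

110 knots

Coriolis parameter at 27°S:
f = 2Ω sin φ = 2 × 7.29×10⁻⁵ × sin 27° = 6.62×10⁻⁵ s⁻¹
Pressure gradient: |∂P/∂n| = 700 Pa / 165000 m = 4.24×10⁻³ Pa/m
Geostrophic balance (pressure-gradient force = Coriolis force):
V_g = (1/(fρ)) |∂P/∂n| = 4.24×10⁻³ / (6.62×10⁻⁵ × 1.15) = 55.7 m/s
Converting: 55.7 m/s × 1.944 = 110 knots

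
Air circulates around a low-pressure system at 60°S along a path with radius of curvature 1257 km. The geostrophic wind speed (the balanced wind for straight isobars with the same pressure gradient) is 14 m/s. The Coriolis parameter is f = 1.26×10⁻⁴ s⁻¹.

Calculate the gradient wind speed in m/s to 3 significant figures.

12.9 m/s

Around a low, centrifugal force acts outward with Coriolis, so pressure-gradient force balances both:
(1/ρ)|∂P/∂n| = fV + V²/R  →  V² + fR·V − fR·V_g = 0
With fR = 1.26×10⁻⁴ × 1257×10³ m = 158 m/s:
V = [−fR + √((fR)² + 4 fR V_g)]/2 = [−158 + √(158² + 4×158×14)]/2 = 12.9 m/s
Subgeostrophic (V < V_g = 14 m/s), as expected around a low.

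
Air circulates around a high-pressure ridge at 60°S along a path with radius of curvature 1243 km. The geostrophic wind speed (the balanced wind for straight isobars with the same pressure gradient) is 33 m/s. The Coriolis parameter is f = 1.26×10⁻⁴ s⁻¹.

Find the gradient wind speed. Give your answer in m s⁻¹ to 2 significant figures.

47 m s⁻¹

Around a high, pressure-gradient force acts outward with centrifugal, so Coriolis balances both:
fV = (1/ρ)|∂P/∂n| + V²/R  →  V² − fR·V + fR·V_g = 0
With fR = 1.26×10⁻⁴ × 1243×10³ m = 157 m/s:
V = [fR − √((fR)² − 4 fR V_g)]/2 = [157 − √(157² − 4×157×33)]/2 = 47.3 m/s
Supergeostrophic (V > V_g = 33 m/s), as expected around a high.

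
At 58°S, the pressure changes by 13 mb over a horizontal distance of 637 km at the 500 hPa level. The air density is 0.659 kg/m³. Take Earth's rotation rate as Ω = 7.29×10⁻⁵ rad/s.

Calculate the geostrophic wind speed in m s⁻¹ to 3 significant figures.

25.0 m s⁻¹

Coriolis parameter at 58°S:
f = 2Ω sin φ = 2 × 7.29×10⁻⁵ × sin 58° = 1.24×10⁻⁴ s⁻¹
Pressure gradient: |∂P/∂n| = 1300 Pa / 637000 m = 2.04×10⁻³ Pa/m
Geostrophic balance (pressure-gradient force = Coriolis force):
V_g = (1/(fρ)) |∂P/∂n| = 2.04×10⁻³ / (1.24×10⁻⁴ × 0.659) = 25.0 m/s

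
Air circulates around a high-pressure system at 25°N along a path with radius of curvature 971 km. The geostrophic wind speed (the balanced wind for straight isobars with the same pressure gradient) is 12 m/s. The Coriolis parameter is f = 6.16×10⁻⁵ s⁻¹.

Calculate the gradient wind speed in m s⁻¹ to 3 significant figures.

16.6 m s⁻¹

Around a high, pressure-gradient force acts outward with centrifugal, so Coriolis balances both:
fV = (1/ρ)|∂P/∂n| + V²/R  →  V² − fR·V + fR·V_g = 0
With fR = 6.16×10⁻⁵ × 971×10³ m = 59.8 m/s:
V = [fR − √((fR)² − 4 fR V_g)]/2 = [59.8 − √(59.8² − 4×59.8×12)]/2 = 16.6 m/s
Supergeostrophic (V > V_g = 12 m/s), as expected around a high.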